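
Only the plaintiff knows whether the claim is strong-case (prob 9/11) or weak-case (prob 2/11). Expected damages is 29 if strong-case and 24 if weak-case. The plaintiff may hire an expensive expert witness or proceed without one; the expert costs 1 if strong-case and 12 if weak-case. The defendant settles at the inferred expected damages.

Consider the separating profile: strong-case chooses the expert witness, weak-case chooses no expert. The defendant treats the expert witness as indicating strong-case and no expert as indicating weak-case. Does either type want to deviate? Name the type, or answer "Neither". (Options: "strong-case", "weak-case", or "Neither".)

The expert witness pays 29; no expert pays 24.
strong-case: assigned the expert witness, nets 29 − 1 = 28; deviating to no expert nets 24.
weak-case: assigned no expert, nets 24; deviating to the expert witness nets 29 − 12 = 17.
Both types strictly prefer their assigned action; no profitable deviation.

Neither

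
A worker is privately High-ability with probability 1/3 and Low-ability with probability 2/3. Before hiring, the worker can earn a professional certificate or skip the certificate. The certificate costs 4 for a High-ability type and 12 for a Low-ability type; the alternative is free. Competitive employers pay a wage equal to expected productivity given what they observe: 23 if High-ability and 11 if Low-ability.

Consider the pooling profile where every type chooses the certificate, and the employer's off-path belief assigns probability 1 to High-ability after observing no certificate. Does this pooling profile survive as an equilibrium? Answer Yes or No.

On path, the employer holds the prior and pays 1/3·23 + 2/3·11 = 15. Off path (no certificate), believing High-ability, it pays 23.
High-ability: the certificate nets 15 − 4 = 11; no certificate nets 23. High-ability would deviate.
Low-ability: the certificate nets 15 − 12 = 3; no certificate nets 23. Low-ability would deviate.
A type deviates, so pooling fails.

No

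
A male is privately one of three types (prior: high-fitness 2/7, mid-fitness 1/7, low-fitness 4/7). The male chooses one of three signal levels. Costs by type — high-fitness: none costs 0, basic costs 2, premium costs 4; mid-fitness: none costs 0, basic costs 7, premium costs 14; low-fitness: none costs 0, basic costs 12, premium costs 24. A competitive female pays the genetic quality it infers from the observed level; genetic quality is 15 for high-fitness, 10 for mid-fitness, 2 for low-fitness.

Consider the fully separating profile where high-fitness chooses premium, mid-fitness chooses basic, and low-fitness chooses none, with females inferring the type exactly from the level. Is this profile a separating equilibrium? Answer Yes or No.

Yes

Separating mating payoffs: premium → 15, basic → 10, none → 2.
high-fitness (assigned premium): none: 2 − 0 = 2; basic: 10 − 2 = 8; premium: 15 − 4 = 11. high-fitness stays.
mid-fitness (assigned basic): none: 2 − 0 = 2; basic: 10 − 7 = 3; premium: 15 − 14 = 1. mid-fitness stays.
low-fitness (assigned none): none: 2 − 0 = 2; basic: 10 − 12 = -2; premium: 15 − 24 = -9. low-fitness stays.
Every type prefers its assigned level; separation holds.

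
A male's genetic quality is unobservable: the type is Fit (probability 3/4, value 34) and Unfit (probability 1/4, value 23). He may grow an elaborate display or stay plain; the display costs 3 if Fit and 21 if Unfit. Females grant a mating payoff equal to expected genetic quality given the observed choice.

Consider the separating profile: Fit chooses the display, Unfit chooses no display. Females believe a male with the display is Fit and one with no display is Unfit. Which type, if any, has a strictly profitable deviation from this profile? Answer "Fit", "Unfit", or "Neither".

Neither

The display pays 34; no display pays 23.
Fit: assigned the display, nets 34 − 3 = 31; deviating to no display nets 23.
Unfit: assigned no display, nets 23; deviating to the display nets 34 − 21 = 13.
Both types strictly prefer their assigned action; no profitable deviation.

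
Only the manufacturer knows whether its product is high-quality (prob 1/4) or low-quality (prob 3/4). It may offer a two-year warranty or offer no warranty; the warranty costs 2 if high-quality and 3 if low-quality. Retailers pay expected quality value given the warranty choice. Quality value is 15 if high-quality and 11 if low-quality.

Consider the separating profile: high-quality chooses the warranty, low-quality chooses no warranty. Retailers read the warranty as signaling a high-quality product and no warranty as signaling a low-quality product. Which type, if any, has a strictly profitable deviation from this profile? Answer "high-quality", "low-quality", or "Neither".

low-quality

The warranty pays 15; no warranty pays 11.
high-quality: assigned the warranty, nets 15 − 2 = 13; deviating to no warranty nets 11.
low-quality: assigned no warranty, nets 11; deviating to the warranty nets 15 − 3 = 12.
The low-quality type gains 1 by deviating.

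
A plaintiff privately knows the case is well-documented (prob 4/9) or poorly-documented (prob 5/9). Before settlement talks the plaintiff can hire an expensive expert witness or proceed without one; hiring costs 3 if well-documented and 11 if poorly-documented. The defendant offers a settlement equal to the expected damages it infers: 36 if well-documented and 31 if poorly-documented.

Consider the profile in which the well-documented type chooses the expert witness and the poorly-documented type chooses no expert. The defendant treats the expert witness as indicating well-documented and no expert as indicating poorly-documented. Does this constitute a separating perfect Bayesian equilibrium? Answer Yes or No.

Yes

Under these beliefs, the expert witness earns settlement 36 and no expert earns settlement 31.
well-documented: the expert witness nets 36 − 3 = 33; no expert nets 31. well-documented prefers the expert witness.
poorly-documented: the expert witness nets 36 − 11 = 25; no expert nets 31. poorly-documented prefers no expert.
Neither type deviates, so the separating profile is an equilibrium.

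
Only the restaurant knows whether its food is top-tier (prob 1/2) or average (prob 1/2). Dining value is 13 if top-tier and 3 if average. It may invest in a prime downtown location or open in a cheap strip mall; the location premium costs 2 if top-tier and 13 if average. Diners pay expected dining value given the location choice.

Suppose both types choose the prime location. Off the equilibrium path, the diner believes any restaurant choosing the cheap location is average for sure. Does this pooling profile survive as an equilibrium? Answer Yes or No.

On path, the diner holds the prior and pays 1/2·13 + 1/2·3 = 8. Off path (the cheap location), believing average, it pays 3.
top-tier: the prime location nets 8 − 2 = 6; the cheap location nets 3. top-tier stays.
average: the prime location nets 8 − 13 = -5; the cheap location nets 3. average would deviate.
A type deviates, so pooling fails.

No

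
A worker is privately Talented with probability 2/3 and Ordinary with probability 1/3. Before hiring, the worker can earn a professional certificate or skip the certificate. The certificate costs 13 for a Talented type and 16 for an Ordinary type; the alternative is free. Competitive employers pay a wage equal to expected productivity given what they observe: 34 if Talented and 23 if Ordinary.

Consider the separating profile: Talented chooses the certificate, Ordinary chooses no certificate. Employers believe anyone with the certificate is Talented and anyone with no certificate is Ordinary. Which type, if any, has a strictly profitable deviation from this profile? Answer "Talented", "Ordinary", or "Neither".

Talented

The certificate pays 34; no certificate pays 23.
Talented: assigned the certificate, nets 34 − 13 = 21; deviating to no certificate nets 23.
Ordinary: assigned no certificate, nets 23; deviating to the certificate nets 34 − 16 = 18.
The Talented type gains 2 by deviating.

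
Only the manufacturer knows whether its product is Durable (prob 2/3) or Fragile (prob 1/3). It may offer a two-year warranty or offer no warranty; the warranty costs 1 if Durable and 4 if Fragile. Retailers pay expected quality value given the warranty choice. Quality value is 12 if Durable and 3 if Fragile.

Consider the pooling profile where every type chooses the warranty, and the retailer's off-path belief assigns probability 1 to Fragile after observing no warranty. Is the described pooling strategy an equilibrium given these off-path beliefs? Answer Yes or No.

Yes

On path, the retailer holds the prior and pays 2/3·12 + 1/3·3 = 9. Off path (no warranty), believing Fragile, it pays 3.
Durable: the warranty nets 9 − 1 = 8; no warranty nets 3. Durable stays.
Fragile: the warranty nets 9 − 4 = 5; no warranty nets 3. Fragile stays.
No type deviates, so pooling is sustained.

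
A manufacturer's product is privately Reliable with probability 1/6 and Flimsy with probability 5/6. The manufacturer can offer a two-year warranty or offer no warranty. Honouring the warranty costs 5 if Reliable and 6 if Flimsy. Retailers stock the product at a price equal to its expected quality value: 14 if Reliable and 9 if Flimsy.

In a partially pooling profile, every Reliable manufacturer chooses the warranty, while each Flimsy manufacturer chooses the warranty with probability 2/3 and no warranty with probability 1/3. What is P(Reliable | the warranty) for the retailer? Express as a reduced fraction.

3/13

P(the warranty) = (1/6)·1 + (5/6)·(2/3) = 13/18.
By Bayes' rule, P(Reliable | the warranty) = (1/6) / (13/18) = 3/13.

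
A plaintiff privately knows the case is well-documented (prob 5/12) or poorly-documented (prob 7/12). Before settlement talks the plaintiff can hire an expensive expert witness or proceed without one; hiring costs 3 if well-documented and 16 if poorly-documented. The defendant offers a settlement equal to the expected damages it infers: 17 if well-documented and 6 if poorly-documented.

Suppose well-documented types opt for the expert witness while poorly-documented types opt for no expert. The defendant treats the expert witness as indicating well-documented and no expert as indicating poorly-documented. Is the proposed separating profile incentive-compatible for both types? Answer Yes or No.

Yes

Under these beliefs, the expert witness earns settlement 17 and no expert earns settlement 6.
well-documented: the expert witness nets 17 − 3 = 14; no expert nets 6. well-documented prefers the expert witness.
poorly-documented: the expert witness nets 17 − 16 = 1; no expert nets 6. poorly-documented prefers no expert.
Neither type deviates, so the separating profile is an equilibrium.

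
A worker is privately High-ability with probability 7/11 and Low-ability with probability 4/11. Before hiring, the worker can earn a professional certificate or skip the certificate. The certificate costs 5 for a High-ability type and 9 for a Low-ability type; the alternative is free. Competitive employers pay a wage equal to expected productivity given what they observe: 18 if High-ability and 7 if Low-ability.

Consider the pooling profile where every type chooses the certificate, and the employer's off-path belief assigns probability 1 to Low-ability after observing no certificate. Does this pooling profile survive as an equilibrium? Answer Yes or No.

No

On path, the employer holds the prior and pays 7/11·18 + 4/11·7 = 14. Off path (no certificate), believing Low-ability, it pays 7.
High-ability: the certificate nets 14 − 5 = 9; no certificate nets 7. High-ability stays.
Low-ability: the certificate nets 14 − 9 = 5; no certificate nets 7. Low-ability would deviate.
A type deviates, so pooling fails.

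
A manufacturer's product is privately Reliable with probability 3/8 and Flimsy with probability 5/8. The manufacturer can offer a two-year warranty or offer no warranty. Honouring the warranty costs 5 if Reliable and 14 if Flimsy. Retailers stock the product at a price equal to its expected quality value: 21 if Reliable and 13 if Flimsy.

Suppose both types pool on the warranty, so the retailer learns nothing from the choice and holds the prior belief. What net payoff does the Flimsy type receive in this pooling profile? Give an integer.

Pooled price = 3/8·21 + 5/8·13 = 16.
Flimsy pays cost 14 for the warranty, so net payoff = 16 − 14 = 2.

2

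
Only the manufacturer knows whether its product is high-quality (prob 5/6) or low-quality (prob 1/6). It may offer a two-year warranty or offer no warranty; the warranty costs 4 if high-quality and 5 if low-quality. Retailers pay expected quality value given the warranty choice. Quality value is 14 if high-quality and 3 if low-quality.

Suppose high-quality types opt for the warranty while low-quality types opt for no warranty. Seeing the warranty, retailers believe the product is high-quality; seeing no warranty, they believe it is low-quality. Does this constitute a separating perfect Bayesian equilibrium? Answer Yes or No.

No

Under these beliefs, the warranty earns price 14 and no warranty earns price 3.
high-quality: the warranty nets 14 − 4 = 10; no warranty nets 3. high-quality prefers the warranty.
low-quality: the warranty nets 14 − 5 = 9; no warranty nets 3. low-quality would deviate to the warranty.
low-quality has a profitable deviation, so the profile is not an equilibrium.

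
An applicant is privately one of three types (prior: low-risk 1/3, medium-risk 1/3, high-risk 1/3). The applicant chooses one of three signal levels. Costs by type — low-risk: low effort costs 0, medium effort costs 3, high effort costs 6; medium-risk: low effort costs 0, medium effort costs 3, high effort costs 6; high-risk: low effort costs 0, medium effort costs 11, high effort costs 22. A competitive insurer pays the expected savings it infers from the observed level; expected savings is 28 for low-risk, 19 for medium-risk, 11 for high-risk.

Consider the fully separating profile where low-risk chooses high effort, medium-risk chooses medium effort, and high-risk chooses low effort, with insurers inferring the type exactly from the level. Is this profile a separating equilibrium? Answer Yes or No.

Separating rebates: high effort → 28, medium effort → 19, low effort → 11.
low-risk (assigned high effort): low effort: 11 − 0 = 11; medium effort: 19 − 3 = 16; high effort: 28 − 6 = 22. low-risk stays.
medium-risk (assigned medium effort): low effort: 11 − 0 = 11; medium effort: 19 − 3 = 16; high effort: 28 − 6 = 22. medium-risk prefers high effort.
high-risk (assigned low effort): low effort: 11 − 0 = 11; medium effort: 19 − 11 = 8; high effort: 28 − 22 = 6. high-risk stays.
At least one type deviates; the separating profile fails.

No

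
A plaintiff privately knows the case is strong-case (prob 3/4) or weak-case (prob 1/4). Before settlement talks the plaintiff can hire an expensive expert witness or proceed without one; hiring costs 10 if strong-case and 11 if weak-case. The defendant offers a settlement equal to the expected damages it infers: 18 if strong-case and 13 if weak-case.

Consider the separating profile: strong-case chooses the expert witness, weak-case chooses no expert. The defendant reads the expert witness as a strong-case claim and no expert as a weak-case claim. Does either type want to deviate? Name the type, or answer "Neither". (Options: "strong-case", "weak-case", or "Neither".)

The expert witness pays 18; no expert pays 13.
strong-case: assigned the expert witness, nets 18 − 10 = 8; deviating to no expert nets 13.
weak-case: assigned no expert, nets 13; deviating to the expert witness nets 18 − 11 = 7.
The strong-case type gains 5 by deviating.

strong-case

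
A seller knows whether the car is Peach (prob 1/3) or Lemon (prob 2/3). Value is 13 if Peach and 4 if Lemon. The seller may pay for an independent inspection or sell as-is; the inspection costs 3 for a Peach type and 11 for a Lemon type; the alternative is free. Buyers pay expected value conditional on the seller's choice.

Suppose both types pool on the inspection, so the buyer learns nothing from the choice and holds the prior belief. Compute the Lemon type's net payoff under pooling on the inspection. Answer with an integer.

Pooled price = 1/3·13 + 2/3·4 = 7.
Lemon pays cost 11 for the inspection, so net payoff = 7 − 11 = -4.

-4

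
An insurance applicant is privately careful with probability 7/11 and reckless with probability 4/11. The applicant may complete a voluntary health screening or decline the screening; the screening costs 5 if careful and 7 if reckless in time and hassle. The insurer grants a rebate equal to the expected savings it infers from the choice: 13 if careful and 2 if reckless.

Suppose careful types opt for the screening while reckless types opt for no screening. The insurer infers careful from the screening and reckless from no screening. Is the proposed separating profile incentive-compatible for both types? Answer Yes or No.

No

Under these beliefs, the screening earns rebate 13 and no screening earns rebate 2.
careful: the screening nets 13 − 5 = 8; no screening nets 2. careful prefers the screening.
reckless: the screening nets 13 − 7 = 6; no screening nets 2. reckless would deviate to the screening.
reckless has a profitable deviation, so the profile is not an equilibrium.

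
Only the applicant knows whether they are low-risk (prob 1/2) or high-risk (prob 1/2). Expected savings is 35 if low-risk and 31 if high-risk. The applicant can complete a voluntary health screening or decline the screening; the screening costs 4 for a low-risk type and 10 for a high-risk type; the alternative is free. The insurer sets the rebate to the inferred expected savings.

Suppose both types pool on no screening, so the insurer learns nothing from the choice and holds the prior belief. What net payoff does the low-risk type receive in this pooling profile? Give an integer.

Pooled rebate = 1/2·35 + 1/2·31 = 33.
low-risk pays no cost for no screening, so net payoff = 33.

33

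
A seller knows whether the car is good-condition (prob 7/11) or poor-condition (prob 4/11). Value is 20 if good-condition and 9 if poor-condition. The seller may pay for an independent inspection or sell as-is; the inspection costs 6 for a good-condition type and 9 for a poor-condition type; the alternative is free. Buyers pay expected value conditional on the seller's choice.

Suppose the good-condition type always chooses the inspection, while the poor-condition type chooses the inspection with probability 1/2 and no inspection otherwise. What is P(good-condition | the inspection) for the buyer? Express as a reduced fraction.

P(the inspection) = (7/11)·1 + (4/11)·(1/2) = 9/11.
By Bayes' rule, P(good-condition | the inspection) = (7/11) / (9/11) = 7/9.

7/9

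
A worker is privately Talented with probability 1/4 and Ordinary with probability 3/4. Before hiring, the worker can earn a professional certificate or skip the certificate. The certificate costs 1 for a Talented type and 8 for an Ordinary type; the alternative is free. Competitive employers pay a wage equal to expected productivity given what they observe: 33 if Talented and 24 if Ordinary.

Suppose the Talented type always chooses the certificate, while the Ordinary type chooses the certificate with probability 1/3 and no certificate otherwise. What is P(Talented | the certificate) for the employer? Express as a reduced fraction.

P(the certificate) = (1/4)·1 + (3/4)·(1/3) = 1/2.
By Bayes' rule, P(Talented | the certificate) = (1/4) / (1/2) = 1/2.

1/2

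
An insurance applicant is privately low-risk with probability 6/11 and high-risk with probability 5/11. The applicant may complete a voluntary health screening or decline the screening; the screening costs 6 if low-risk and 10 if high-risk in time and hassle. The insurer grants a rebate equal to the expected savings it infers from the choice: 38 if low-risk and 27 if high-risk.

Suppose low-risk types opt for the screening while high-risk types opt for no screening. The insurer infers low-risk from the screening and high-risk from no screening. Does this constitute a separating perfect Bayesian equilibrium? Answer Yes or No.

No

Under these beliefs, the screening earns rebate 38 and no screening earns rebate 27.
low-risk: the screening nets 38 − 6 = 32; no screening nets 27. low-risk prefers the screening.
high-risk: the screening nets 38 − 10 = 28; no screening nets 27. high-risk would deviate to the screening.
high-risk has a profitable deviation, so the profile is not an equilibrium.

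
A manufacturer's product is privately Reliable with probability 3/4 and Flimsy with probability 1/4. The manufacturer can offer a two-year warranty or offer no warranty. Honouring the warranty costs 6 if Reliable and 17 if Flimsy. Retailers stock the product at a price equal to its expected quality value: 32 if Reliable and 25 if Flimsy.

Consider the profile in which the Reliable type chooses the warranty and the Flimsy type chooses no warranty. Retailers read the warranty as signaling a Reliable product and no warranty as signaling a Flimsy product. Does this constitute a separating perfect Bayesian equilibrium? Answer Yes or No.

Yes

Under these beliefs, the warranty earns price 32 and no warranty earns price 25.
Reliable: the warranty nets 32 − 6 = 26; no warranty nets 25. Reliable prefers the warranty.
Flimsy: the warranty nets 32 − 17 = 15; no warranty nets 25. Flimsy prefers no warranty.
Neither type deviates, so the separating profile is an equilibrium.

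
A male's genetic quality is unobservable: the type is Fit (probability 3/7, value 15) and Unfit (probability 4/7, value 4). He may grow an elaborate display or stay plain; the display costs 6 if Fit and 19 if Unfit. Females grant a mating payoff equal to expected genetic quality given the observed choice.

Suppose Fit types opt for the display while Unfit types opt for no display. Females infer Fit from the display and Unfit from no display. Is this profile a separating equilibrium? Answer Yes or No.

Yes

Under these beliefs, the display earns mating payoff 15 and no display earns mating payoff 4.
Fit: the display nets 15 − 6 = 9; no display nets 4. Fit prefers the display.
Unfit: the display nets 15 − 19 = -4; no display nets 4. Unfit prefers no display.
Neither type deviates, so the separating profile is an equilibrium.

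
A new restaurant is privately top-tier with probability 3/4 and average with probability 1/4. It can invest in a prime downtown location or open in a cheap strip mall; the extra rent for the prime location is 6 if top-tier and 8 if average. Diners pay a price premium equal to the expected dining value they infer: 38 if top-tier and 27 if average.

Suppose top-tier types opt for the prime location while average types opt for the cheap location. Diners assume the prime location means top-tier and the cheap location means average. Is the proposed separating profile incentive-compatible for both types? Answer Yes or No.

Under these beliefs, the prime location earns price premium 38 and the cheap location earns price premium 27.
top-tier: the prime location nets 38 − 6 = 32; the cheap location nets 27. top-tier prefers the prime location.
average: the prime location nets 38 − 8 = 30; the cheap location nets 27. average would deviate to the prime location.
average has a profitable deviation, so the profile is not an equilibrium.

No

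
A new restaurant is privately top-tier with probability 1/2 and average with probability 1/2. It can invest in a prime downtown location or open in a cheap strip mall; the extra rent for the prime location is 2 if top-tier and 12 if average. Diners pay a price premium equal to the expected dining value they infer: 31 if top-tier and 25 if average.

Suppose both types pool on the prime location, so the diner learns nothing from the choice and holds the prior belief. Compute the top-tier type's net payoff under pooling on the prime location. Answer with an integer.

Pooled price premium = 1/2·31 + 1/2·25 = 28.
top-tier pays cost 2 for the prime location, so net payoff = 28 − 2 = 26.

26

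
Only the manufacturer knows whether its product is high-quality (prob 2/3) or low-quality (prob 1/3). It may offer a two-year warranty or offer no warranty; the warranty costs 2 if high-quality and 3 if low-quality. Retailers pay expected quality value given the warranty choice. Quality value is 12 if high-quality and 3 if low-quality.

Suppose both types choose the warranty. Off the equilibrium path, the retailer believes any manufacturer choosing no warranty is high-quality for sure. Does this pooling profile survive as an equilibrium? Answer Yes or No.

On path, the retailer holds the prior and pays 2/3·12 + 1/3·3 = 9. Off path (no warranty), believing high-quality, it pays 12.
high-quality: the warranty nets 9 − 2 = 7; no warranty nets 12. high-quality would deviate.
low-quality: the warranty nets 9 − 3 = 6; no warranty nets 12. low-quality would deviate.
A type deviates, so pooling fails.

No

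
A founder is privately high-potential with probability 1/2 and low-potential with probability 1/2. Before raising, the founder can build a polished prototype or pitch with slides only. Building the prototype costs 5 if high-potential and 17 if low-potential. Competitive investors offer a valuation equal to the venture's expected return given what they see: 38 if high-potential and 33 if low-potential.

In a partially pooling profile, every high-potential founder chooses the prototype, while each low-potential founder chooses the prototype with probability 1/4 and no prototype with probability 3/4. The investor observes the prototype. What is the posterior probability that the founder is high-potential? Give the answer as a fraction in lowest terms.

4/5

P(the prototype) = (1/2)·1 + (1/2)·(1/4) = 5/8.
By Bayes' rule, P(high-potential | the prototype) = (1/2) / (5/8) = 4/5.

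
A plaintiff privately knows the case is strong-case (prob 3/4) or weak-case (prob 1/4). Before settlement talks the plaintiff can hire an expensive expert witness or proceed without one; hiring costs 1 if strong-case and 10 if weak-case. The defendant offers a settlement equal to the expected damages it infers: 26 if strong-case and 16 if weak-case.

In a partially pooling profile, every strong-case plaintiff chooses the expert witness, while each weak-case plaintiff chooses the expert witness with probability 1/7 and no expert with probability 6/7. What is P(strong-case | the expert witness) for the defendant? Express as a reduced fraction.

21/22

P(the expert witness) = (3/4)·1 + (1/4)·(1/7) = 11/14.
By Bayes' rule, P(strong-case | the expert witness) = (3/4) / (11/14) = 21/22.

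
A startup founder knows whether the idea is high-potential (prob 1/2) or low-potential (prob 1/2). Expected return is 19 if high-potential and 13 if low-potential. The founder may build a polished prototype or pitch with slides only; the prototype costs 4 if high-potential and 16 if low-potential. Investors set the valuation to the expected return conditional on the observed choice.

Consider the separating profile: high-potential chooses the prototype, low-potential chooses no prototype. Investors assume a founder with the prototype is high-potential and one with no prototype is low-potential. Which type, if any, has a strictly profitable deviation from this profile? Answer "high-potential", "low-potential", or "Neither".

The prototype pays 19; no prototype pays 13.
high-potential: assigned the prototype, nets 19 − 4 = 15; deviating to no prototype nets 13.
low-potential: assigned no prototype, nets 13; deviating to the prototype nets 19 − 16 = 3.
Both types strictly prefer their assigned action; no profitable deviation.

Neither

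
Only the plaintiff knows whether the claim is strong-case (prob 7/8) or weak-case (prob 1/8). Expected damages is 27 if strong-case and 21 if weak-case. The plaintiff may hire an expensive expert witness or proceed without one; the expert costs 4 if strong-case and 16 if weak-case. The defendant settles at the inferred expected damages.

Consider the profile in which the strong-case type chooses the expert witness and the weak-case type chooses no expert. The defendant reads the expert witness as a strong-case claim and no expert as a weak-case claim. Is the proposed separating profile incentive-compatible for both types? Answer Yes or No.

Under these beliefs, the expert witness earns settlement 27 and no expert earns settlement 21.
strong-case: the expert witness nets 27 − 4 = 23; no expert nets 21. strong-case prefers the expert witness.
weak-case: the expert witness nets 27 − 16 = 11; no expert nets 21. weak-case prefers no expert.
Neither type deviates, so the separating profile is an equilibrium.

Yes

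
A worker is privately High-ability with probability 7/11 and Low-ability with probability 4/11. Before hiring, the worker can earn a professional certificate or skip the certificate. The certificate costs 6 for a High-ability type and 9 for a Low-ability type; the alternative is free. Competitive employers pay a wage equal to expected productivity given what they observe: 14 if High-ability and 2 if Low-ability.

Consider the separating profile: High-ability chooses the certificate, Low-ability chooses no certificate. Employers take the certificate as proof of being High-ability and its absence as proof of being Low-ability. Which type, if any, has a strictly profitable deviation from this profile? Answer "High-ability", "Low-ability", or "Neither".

Low-ability

The certificate pays 14; no certificate pays 2.
High-ability: assigned the certificate, nets 14 − 6 = 8; deviating to no certificate nets 2.
Low-ability: assigned no certificate, nets 2; deviating to the certificate nets 14 − 9 = 5.
The Low-ability type gains 3 by deviating.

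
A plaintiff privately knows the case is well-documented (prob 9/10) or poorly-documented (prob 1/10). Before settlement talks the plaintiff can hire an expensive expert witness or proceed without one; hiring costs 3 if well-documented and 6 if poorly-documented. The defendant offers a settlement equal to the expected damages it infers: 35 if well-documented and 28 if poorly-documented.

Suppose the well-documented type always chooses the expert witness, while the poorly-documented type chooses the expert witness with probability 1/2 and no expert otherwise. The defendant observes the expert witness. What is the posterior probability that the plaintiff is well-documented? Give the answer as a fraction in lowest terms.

P(the expert witness) = (9/10)·1 + (1/10)·(1/2) = 19/20.
By Bayes' rule, P(well-documented | the expert witness) = (9/10) / (19/20) = 18/19.

18/19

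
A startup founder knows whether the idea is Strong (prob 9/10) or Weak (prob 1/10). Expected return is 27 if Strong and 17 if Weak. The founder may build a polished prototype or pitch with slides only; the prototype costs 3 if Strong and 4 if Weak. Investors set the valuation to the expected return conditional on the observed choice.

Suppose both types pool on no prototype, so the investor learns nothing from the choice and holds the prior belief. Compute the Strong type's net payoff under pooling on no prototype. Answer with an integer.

Pooled valuation = 9/10·27 + 1/10·17 = 26.
Strong pays no cost for no prototype, so net payoff = 26.

26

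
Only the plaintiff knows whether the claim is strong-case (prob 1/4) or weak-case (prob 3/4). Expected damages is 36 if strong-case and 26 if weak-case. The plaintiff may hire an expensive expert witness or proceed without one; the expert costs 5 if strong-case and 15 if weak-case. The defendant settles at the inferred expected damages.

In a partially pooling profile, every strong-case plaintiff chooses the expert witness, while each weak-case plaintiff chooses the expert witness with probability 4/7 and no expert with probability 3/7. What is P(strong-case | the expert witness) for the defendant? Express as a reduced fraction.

P(the expert witness) = (1/4)·1 + (3/4)·(4/7) = 19/28.
By Bayes' rule, P(strong-case | the expert witness) = (1/4) / (19/28) = 7/19.

7/19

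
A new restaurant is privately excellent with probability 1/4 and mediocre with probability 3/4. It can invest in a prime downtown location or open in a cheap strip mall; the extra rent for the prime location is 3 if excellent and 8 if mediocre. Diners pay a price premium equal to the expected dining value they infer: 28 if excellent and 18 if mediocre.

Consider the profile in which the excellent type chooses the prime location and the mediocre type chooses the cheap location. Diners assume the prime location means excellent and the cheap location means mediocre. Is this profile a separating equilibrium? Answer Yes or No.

No

Under these beliefs, the prime location earns price premium 28 and the cheap location earns price premium 18.
excellent: the prime location nets 28 − 3 = 25; the cheap location nets 18. excellent prefers the prime location.
mediocre: the prime location nets 28 − 8 = 20; the cheap location nets 18. mediocre would deviate to the prime location.
mediocre has a profitable deviation, so the profile is not an equilibrium.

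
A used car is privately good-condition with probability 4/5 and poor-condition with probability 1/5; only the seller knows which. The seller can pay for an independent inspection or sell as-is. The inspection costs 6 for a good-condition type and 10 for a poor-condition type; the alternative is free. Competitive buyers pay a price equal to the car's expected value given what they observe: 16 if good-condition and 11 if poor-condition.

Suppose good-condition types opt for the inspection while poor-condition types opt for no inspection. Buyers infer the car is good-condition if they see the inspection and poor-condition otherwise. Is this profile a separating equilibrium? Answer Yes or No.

No

Under these beliefs, the inspection earns price 16 and no inspection earns price 11.
good-condition: the inspection nets 16 − 6 = 10; no inspection nets 11. good-condition would deviate to no inspection.
poor-condition: the inspection nets 16 − 10 = 6; no inspection nets 11. poor-condition prefers no inspection.
good-condition has a profitable deviation, so the profile is not an equilibrium.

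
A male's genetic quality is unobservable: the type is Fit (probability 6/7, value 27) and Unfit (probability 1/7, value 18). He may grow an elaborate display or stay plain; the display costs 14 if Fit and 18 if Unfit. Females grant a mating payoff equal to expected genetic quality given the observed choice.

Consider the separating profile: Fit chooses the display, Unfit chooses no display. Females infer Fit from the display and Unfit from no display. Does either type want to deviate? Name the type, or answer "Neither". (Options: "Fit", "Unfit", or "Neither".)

Fit

The display pays 27; no display pays 18.
Fit: assigned the display, nets 27 − 14 = 13; deviating to no display nets 18.
Unfit: assigned no display, nets 18; deviating to the display nets 27 − 18 = 9.
The Fit type gains 5 by deviating.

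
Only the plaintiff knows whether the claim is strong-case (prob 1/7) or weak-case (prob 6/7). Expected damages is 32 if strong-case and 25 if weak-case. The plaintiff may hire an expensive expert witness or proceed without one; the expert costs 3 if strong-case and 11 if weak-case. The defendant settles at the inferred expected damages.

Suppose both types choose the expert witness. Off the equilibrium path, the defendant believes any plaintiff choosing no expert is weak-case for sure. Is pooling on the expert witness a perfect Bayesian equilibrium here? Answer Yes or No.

No

On path, the defendant holds the prior and pays 1/7·32 + 6/7·25 = 26. Off path (no expert), believing weak-case, it pays 25.
strong-case: the expert witness nets 26 − 3 = 23; no expert nets 25. strong-case would deviate.
weak-case: the expert witness nets 26 − 11 = 15; no expert nets 25. weak-case would deviate.
A type deviates, so pooling fails.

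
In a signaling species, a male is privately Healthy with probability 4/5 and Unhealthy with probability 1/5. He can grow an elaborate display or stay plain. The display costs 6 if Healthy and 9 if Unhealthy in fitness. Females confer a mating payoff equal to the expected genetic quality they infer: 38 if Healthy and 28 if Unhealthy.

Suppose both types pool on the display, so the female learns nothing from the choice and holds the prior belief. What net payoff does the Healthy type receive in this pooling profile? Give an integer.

Pooled mating payoff = 4/5·38 + 1/5·28 = 36.
Healthy pays cost 6 for the display, so net payoff = 36 − 6 = 30.

30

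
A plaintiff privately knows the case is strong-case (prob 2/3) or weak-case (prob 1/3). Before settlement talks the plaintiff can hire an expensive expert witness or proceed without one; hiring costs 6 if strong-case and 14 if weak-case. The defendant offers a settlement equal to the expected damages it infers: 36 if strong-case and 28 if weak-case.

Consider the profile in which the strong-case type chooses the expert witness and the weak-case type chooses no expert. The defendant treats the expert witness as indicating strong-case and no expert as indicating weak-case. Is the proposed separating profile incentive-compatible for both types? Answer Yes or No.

Yes

Under these beliefs, the expert witness earns settlement 36 and no expert earns settlement 28.
strong-case: the expert witness nets 36 − 6 = 30; no expert nets 28. strong-case prefers the expert witness.
weak-case: the expert witness nets 36 − 14 = 22; no expert nets 28. weak-case prefers no expert.
Neither type deviates, so the separating profile is an equilibrium.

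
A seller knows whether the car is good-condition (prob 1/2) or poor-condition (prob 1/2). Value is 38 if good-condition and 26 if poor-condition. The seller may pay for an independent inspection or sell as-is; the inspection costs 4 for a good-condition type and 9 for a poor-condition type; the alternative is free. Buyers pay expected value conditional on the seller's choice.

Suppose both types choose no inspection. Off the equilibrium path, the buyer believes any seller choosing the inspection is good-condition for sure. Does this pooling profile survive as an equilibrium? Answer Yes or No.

No

On path, the buyer holds the prior and pays 1/2·38 + 1/2·26 = 32. Off path (the inspection), believing good-condition, it pays 38.
good-condition: no inspection nets 32; the inspection nets 38 − 4 = 34. good-condition would deviate.
poor-condition: no inspection nets 32; the inspection nets 38 − 9 = 29. poor-condition stays.
A type deviates, so pooling fails.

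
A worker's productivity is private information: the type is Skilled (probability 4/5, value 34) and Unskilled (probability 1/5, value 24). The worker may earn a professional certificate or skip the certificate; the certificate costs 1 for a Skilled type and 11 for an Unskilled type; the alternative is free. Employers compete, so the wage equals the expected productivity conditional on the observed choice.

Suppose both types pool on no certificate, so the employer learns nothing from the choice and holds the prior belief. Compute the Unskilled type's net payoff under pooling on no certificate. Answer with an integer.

32

Pooled wage = 4/5·34 + 1/5·24 = 32.
Unskilled pays no cost for no certificate, so net payoff = 32.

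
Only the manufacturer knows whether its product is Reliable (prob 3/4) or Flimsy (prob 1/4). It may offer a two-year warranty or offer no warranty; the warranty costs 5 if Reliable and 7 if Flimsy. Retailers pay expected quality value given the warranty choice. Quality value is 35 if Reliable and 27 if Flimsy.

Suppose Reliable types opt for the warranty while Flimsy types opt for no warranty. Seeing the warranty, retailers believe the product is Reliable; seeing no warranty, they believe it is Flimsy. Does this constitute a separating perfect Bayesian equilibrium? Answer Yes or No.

No

Under these beliefs, the warranty earns price 35 and no warranty earns price 27.
Reliable: the warranty nets 35 − 5 = 30; no warranty nets 27. Reliable prefers the warranty.
Flimsy: the warranty nets 35 − 7 = 28; no warranty nets 27. Flimsy would deviate to the warranty.
Flimsy has a profitable deviation, so the profile is not an equilibrium.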